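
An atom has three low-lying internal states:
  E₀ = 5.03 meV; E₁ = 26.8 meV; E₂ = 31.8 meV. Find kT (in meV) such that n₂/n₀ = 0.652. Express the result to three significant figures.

n₂/n₀ = exp[−(E₂−E₀)/kT] = 0.652.
⇒ (E₂−E₀)/kT = ln(1/0.652) = ln(1.5337) = 0.42768.
kT = 26.77 meV / 0.42768 = 62.6 meV.

62.6 meV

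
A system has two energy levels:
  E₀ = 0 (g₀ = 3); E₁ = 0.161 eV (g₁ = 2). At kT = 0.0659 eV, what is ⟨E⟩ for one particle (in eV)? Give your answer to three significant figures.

Eᵢ/kT = 0, 2.4431.
Z = Σ gᵢe^(−Eᵢ/kT) = 3·e^(−0) + 2·e^(−2.4431) = 3.0000 + 0.17378 = 3.1738.
⟨E⟩ = Σ Eᵢ gᵢe^(−Eᵢ/kT) / Z = (0·3.0000 + 0.161·0.17378) / 3.1738 = 0.00882 eV.

0.00882 eV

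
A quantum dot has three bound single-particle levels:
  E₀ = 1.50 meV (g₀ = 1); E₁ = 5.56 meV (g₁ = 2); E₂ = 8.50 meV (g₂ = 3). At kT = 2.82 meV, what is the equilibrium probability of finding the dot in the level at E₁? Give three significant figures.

Eᵢ/kT = 0.53191, 1.9716, 3.0142.
Z = Σ gᵢe^(−Eᵢ/kT) = 1·e^(−0.53191) + 2·e^(−1.9716) + 3·e^(−3.0142) = 0.58748 + 0.27847 + 0.14726 = 1.0132.
P₁ = g₁ e^(−E₁/kT) / Z = 0.27847/1.0132 = 0.275.

0.275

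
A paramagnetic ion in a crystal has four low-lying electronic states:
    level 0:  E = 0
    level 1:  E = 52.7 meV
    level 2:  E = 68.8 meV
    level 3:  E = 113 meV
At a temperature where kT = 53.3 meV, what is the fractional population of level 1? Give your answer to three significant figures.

0.211

Eᵢ/kT = 0, 0.98874, 1.2908, 2.1201.
Z = Σ e^(−Eᵢ/kT) = e^(−0) + e^(−0.98874) + e^(−1.2908) + e^(−2.1201) = 1.0000 + 0.37205 + 0.27505 + 0.12002 = 1.7671.
P₁ = e^(−E₁/kT) / Z = 0.37205/1.7671 = 0.211.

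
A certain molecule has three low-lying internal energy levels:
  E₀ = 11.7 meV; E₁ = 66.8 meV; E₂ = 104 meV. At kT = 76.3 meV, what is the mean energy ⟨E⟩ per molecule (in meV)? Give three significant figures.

Eᵢ/kT = 0.15334, 0.87549, 1.3630.
Z = Σ e^(−Eᵢ/kT) = e^(−0.15334) + e^(−0.87549) + e^(−1.3630) = 0.85784 + 0.41666 + 0.25589 = 1.5304.
⟨E⟩ = Σ Eᵢ e^(−Eᵢ/kT) / Z = (11.7·0.85784 + 66.8·0.41666 + 104·0.25589) / 1.5304 = 42.1 meV.

42.1 meV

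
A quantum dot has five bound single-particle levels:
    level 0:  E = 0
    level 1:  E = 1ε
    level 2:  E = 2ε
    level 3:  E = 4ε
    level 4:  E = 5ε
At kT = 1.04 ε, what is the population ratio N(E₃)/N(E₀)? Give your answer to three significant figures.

0.0214

n₃/n₀ = exp[−(E₃−E₀)/kT] = exp(−(4ε)/(1.04ε)) = exp(-3.8462) = 0.0214.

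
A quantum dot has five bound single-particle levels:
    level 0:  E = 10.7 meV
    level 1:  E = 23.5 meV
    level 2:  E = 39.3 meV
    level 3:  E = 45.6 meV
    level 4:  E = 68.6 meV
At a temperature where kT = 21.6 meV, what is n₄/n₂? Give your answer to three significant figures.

n₄/n₂ = exp[−(E₄−E₂)/kT] = exp(−(29.3 meV)/(21.6 meV)) = exp(-1.3565) = 0.258.

0.258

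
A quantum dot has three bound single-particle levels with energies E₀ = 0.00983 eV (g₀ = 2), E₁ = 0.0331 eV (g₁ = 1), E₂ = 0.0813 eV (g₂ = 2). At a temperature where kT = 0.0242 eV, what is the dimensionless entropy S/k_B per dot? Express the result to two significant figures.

1.2

Eᵢ/kT = 0.4062, 1.368, 3.360.
Z = Σ gᵢe^(−Eᵢ/kT) = 2·e^(−0.4062) + 1·e^(−1.368) + 2·e^(−3.360) = 1.332 + 0.2546 + 0.06947 = 1.656.
⟨E⟩ = Σ EᵢPᵢ = 0.01641 eV.
S/k_B = ln Z + ⟨E⟩/kT = ln(1.656) + 0.01641/0.0242 = 0.5044 + 0.6781 = 1.2.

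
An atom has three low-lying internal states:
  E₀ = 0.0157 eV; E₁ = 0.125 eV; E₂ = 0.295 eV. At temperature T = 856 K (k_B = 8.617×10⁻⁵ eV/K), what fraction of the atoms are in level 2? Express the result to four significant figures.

k_BT = 8.617×10⁻⁵ × 856 K = 0.0737615 eV.
Eᵢ/kT = 0.212848, 1.69465, 3.99938.
Z = Σ e^(−Eᵢ/kT) = e^(−0.212848) + e^(−1.69465) + e^(−3.99938) = 0.808279 + 0.183664 + 0.0183270 = 1.01027.
P₂ = e^(−E₂/kT) / Z = 0.0183270/1.01027 = 0.01814.

0.01814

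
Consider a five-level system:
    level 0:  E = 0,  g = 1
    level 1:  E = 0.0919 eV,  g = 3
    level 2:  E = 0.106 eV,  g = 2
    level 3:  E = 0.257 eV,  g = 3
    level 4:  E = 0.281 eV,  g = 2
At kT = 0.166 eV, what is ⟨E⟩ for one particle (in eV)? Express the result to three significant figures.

0.112 eV

Eᵢ/kT = 0, 0.55361, 0.63855, 1.5482, 1.6928.
Z = Σ gᵢe^(−Eᵢ/kT) = 1·e^(−0) + 3·e^(−0.55361) + 2·e^(−0.63855) + 3·e^(−1.5482) + 2·e^(−1.6928) = 1.0000 + 1.7246 + 1.0561 + 0.63789 + 0.36801 = 4.7866.
⟨E⟩ = Σ Eᵢ gᵢe^(−Eᵢ/kT) / Z = (0·1.0000 + 0.0919·1.7246 + 0.106·1.0561 + 0.257·0.63789 + 0.281·0.36801) / 4.7866 = 0.112 eV.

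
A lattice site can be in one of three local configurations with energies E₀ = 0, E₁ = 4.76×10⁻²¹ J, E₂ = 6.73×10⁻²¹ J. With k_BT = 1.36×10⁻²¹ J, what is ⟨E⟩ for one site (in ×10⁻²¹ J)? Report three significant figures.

0.185 ×10⁻²¹ J

Eᵢ/kT = 0, 3.5000, 4.9485.
Z = Σ e^(−Eᵢ/kT) = e^(−0) + e^(−3.5000) + e^(−4.9485) = 1.0000 + 0.030197 + 0.0070940 = 1.0373.
⟨E⟩ = Σ Eᵢ e^(−Eᵢ/kT) / Z = (0·1.0000 + 4.76·0.030197 + 6.73·0.0070940) / 1.0373 = 0.185 ×10⁻²¹ J.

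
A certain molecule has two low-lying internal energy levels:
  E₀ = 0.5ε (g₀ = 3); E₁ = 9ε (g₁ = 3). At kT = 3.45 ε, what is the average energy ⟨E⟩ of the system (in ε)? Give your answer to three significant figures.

Eᵢ/kT = 0.14493, 2.6087.
Z = Σ gᵢe^(−Eᵢ/kT) = 3·e^(−0.14493) + 3·e^(−2.6087) = 2.5952 + 0.22089 = 2.8161.
⟨E⟩ = Σ Eᵢ gᵢe^(−Eᵢ/kT) / Z = (0.5·2.5952 + 9·0.22089) / 2.8161 = 1.17 ε.

1.17 ε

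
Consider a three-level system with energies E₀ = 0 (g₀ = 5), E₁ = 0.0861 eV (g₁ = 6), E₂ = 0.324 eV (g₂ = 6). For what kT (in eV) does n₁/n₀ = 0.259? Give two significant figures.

n₁/n₀ = (g₁/g₀) exp[−(E₁−E₀)/kT] = 0.259.
⇒ (E₁−E₀)/kT = ln((6/5)/0.259) = ln(4.633) = 1.533.
kT = 0.0861 eV / 1.533 = 0.056 eV.

0.056 eV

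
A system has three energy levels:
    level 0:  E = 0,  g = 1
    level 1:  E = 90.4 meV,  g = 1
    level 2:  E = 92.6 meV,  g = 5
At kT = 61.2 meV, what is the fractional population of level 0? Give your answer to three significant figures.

0.429

Eᵢ/kT = 0, 1.4771, 1.5131.
Z = Σ gᵢe^(−Eᵢ/kT) = 1·e^(−0) + 1·e^(−1.4771) + 5·e^(−1.5131) = 1.0000 + 0.22830 + 1.1011 = 2.3294.
P₀ = g₀ e^(−E₀/kT) / Z = 1.0000/2.3294 = 0.429.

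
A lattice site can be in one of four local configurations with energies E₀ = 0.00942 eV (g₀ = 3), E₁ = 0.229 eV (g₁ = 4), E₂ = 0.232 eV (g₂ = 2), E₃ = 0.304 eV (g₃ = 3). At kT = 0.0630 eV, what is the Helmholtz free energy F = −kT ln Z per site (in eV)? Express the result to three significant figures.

-0.0640 eV

Eᵢ/kT = 0.14952, 3.6349, 3.6825, 4.8254.
Z = Σ gᵢe^(−Eᵢ/kT) = 3·e^(−0.14952) + 4·e^(−3.6349) + 2·e^(−3.6825) + 3·e^(−4.8254) = 2.5834 + 0.10555 + 0.050320 + 0.024070 = 2.7633.
F = −kT ln Z = −0.0630 × ln(2.7633) = −0.0630 × 1.0164 = -0.0640 eV.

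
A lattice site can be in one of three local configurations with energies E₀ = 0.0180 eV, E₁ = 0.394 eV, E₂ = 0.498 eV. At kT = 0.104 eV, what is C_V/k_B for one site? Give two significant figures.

Eᵢ/kT = 0.1731, 3.788, 4.788.
Z = Σ e^(−Eᵢ/kT) = e^(−0.1731) + e^(−3.788) + e^(−4.788) = 0.8411 + 0.02264 + 0.008329 = 0.8721.
⟨E⟩ = 0.03234 eV, ⟨E²⟩ = 0.006711 eV².
C_V/k_B = (⟨E²⟩ − ⟨E⟩²)/(kT)² = (0.006711 − 0.001046)/0.01082 = 0.52.

0.52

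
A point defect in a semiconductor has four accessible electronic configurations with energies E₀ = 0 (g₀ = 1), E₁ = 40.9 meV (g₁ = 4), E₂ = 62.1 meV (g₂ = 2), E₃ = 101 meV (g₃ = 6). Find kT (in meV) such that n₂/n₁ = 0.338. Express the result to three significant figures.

n₂/n₁ = (g₂/g₁) exp[−(E₂−E₁)/kT] = 0.338.
⇒ (E₂−E₁)/kT = ln((2/4)/0.338) = ln(1.4793) = 0.39157.
kT = 21.2 meV / 0.39157 = 54.1 meV.

54.1 meV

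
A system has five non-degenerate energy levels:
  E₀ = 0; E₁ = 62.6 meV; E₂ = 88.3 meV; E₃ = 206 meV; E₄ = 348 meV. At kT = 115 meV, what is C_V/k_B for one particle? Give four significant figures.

0.3859

Eᵢ/kT = 0, 0.544348, 0.767826, 1.79130, 3.02609.
Z = Σ e^(−Eᵢ/kT) = e^(−0) + e^(−0.544348) + e^(−0.767826) + e^(−1.79130) + e^(−3.02609) = 1.00000 + 0.580220 + 0.464021 + 0.166743 + 0.0485049 = 2.25949.
⟨E⟩ = 56.8817 meV, ⟨E²⟩ = 8338.92 meV².
C_V/k_B = (⟨E²⟩ − ⟨E⟩²)/(kT)² = (8338.92 − 3235.53)/13225.0 = 0.3859.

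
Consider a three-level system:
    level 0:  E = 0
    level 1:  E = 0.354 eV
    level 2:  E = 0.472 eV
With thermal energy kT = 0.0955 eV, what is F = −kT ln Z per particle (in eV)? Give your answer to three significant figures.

Eᵢ/kT = 0, 3.7068, 4.9424.
Z = Σ e^(−Eᵢ/kT) = e^(−0) + e^(−3.7068) + e^(−4.9424) = 1.0000 + 0.024556 + 0.0071374 = 1.0317.
F = −kT ln Z = −0.0955 × ln(1.0317) = −0.0955 × 0.031208 = -0.00298 eV.

-0.00298 eV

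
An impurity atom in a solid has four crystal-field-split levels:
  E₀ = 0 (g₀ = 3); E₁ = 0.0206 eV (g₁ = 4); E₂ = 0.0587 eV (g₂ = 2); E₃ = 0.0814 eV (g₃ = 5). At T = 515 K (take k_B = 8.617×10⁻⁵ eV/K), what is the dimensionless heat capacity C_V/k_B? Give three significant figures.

0.370

k_BT = 8.617×10⁻⁵ × 515 K = 0.044378 eV.
Eᵢ/kT = 0, 0.46419, 1.3227, 1.8342.
Z = Σ gᵢe^(−Eᵢ/kT) = 3·e^(−0) + 4·e^(−0.46419) + 2·e^(−1.3227) + 5·e^(−1.8342) = 3.0000 + 2.5146 + 0.53283 + 0.79871 = 6.8461.
⟨E⟩ = 0.021632 eV, ⟨E²⟩ = 0.0011971 eV².
C_V/k_B = (⟨E²⟩ − ⟨E⟩²)/(kT)² = (0.0011971 − 0.00046794)/0.0019694 = 0.370.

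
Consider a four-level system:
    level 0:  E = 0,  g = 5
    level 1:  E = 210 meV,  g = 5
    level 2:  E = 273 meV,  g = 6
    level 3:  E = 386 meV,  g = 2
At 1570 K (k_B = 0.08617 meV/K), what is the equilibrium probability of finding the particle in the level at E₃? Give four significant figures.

k_BT = 0.08617 × 1570 K = 135.287 meV.
Eᵢ/kT = 0, 1.55226, 2.01793, 2.85319.
Z = Σ gᵢe^(−Eᵢ/kT) = 5·e^(−0) + 5·e^(−1.55226) + 6·e^(−2.01793) + 2·e^(−2.85319) = 5.00000 + 1.05884 + 0.797582 + 0.115320 = 6.97174.
P₃ = g₃ e^(−E₃/kT) / Z = 0.115320/6.97174 = 0.01654.

0.01654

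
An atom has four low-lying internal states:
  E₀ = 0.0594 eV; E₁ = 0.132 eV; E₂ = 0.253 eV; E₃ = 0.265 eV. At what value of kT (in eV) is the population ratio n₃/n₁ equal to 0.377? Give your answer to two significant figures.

0.14 eV

n₃/n₁ = exp[−(E₃−E₁)/kT] = 0.377.
⇒ (E₃−E₁)/kT = ln(1/0.377) = ln(2.653) = 0.9757.
kT = 0.133 eV / 0.9757 = 0.14 eV.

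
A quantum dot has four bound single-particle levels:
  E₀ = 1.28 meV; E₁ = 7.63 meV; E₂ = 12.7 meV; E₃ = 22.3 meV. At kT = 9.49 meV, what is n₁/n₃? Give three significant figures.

4.69

n₁/n₃ = exp[−(E₁−E₃)/kT] = exp(−(-14.67 meV)/(9.49 meV)) = exp(1.5458) = 4.69.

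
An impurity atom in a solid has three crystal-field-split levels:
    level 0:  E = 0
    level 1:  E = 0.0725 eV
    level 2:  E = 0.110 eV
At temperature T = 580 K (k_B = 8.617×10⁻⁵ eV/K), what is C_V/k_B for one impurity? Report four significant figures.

0.5771

k_BT = 8.617×10⁻⁵ × 580 K = 0.0499786 eV.
Eᵢ/kT = 0, 1.45062, 2.20094.
Z = Σ e^(−Eᵢ/kT) = e^(−0) + e^(−1.45062) + e^(−2.20094) = 1.00000 + 0.234425 + 0.110699 = 1.34512.
⟨E⟩ = 0.0216878 eV, ⟨E²⟩ = 0.00191184 eV².
C_V/k_B = (⟨E²⟩ − ⟨E⟩²)/(kT)² = (0.00191184 − 0.000470361)/0.00249786 = 0.5771.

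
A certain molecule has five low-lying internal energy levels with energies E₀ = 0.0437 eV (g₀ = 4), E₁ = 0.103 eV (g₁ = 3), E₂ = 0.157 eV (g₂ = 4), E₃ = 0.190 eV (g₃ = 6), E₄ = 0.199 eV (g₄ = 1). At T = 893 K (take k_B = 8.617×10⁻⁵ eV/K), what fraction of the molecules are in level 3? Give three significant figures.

k_BT = 8.617×10⁻⁵ × 893 K = 0.076950 eV.
Eᵢ/kT = 0.56790, 1.3385, 2.0403, 2.4691, 2.5861.
Z = Σ gᵢe^(−Eᵢ/kT) = 4·e^(−0.56790) + 3·e^(−1.3385) + 4·e^(−2.0403) + 6·e^(−2.4691) + 1·e^(−2.5861) = 2.2669 + 0.78672 + 0.51996 + 0.50797 + 0.075313 = 4.1569.
P₃ = g₃ e^(−E₃/kT) / Z = 0.50797/4.1569 = 0.122.

0.122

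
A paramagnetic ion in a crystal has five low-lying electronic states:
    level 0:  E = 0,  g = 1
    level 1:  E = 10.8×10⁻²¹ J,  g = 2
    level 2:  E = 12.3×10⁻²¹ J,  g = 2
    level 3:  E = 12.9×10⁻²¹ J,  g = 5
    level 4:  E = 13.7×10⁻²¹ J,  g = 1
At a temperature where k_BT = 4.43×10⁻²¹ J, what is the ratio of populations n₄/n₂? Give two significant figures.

n₄/n₂ = (g₄/g₂) exp[−(E₄−E₂)/kT] = (1/2) × exp(−(1.4 ×10⁻²¹ J)/(4.43 ×10⁻²¹ J)) = (1/2) × exp(-0.3160) = 0.36.

0.36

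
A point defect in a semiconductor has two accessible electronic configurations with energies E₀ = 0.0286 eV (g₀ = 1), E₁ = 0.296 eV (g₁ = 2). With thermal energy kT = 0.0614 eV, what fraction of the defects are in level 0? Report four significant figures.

0.9750

Eᵢ/kT = 0.465798, 4.82085.
Z = Σ gᵢe^(−Eᵢ/kT) = 1·e^(−0.465798) + 2·e^(−4.82085) = 0.627634 + 0.0161199 = 0.643754.
P₀ = g₀ e^(−E₀/kT) / Z = 0.627634/0.643754 = 0.9750.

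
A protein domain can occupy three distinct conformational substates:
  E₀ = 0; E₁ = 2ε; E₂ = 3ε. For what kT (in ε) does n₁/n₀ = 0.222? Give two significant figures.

1.3 ε

n₁/n₀ = exp[−(E₁−E₀)/kT] = 0.222.
⇒ (E₁−E₀)/kT = ln(1/0.222) = ln(4.505) = 1.505.
kT = 2ε / 1.505 = 1.3 ε.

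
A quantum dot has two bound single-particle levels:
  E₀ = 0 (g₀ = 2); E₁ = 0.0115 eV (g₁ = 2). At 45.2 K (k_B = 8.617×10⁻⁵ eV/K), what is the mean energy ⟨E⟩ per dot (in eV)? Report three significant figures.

0.000571 eV

k_BT = 8.617×10⁻⁵ × 45.2 K = 0.0038949 eV.
Eᵢ/kT = 0, 2.9526.
Z = Σ gᵢe^(−Eᵢ/kT) = 2·e^(−0) + 2·e^(−2.9526) = 2.0000 + 0.10441 = 2.1044.
⟨E⟩ = Σ Eᵢ gᵢe^(−Eᵢ/kT) / Z = (0·2.0000 + 0.0115·0.10441) / 2.1044 = 0.000571 eV.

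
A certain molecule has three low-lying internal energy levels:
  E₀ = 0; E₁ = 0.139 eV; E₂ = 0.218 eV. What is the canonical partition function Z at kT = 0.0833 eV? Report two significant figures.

Z = 1.3

Eᵢ/kT = 0, 1.669, 2.617.
Z = Σ e^(−Eᵢ/kT) = e^(−0) + e^(−1.669) + e^(−2.617) = 1.000 + 0.1884 + 0.07302 = 1.261.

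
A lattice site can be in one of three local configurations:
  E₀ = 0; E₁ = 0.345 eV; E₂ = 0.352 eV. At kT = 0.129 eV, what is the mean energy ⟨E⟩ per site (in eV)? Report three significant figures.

Eᵢ/kT = 0, 2.6744, 2.7287.
Z = Σ e^(−Eᵢ/kT) = e^(−0) + e^(−2.6744) + e^(−2.7287) = 1.0000 + 0.068948 + 0.065304 = 1.1343.
⟨E⟩ = Σ Eᵢ e^(−Eᵢ/kT) / Z = (0·1.0000 + 0.345·0.068948 + 0.352·0.065304) / 1.1343 = 0.0412 eV.

0.0412 eV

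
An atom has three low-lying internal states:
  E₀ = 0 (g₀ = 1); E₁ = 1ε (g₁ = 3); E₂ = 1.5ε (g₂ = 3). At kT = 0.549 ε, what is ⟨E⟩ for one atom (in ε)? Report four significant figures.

Eᵢ/kT = 0, 1.82149, 2.73224.
Z = Σ gᵢe^(−Eᵢ/kT) = 1·e^(−0) + 3·e^(−1.82149) + 3·e^(−2.73224) = 1.00000 + 0.485354 + 0.195220 = 1.68057.
⟨E⟩ = Σ Eᵢ gᵢe^(−Eᵢ/kT) / Z = (0·1.00000 + 1·0.485354 + 1.5·0.195220) / 1.68057 = 0.4630 ε.

0.4630 ε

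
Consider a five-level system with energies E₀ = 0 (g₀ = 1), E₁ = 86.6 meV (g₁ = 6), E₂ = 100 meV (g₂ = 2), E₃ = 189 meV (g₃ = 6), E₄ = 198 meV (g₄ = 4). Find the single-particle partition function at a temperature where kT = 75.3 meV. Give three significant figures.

Eᵢ/kT = 0, 1.1501, 1.3280, 2.5100, 2.6295.
Z = Σ gᵢe^(−Eᵢ/kT) = 1·e^(−0) + 6·e^(−1.1501) + 2·e^(−1.3280) + 6·e^(−2.5100) + 4·e^(−2.6295) = 1.0000 + 1.8996 + 0.53001 + 0.48761 + 0.28846 = 4.2057.

Z = 4.21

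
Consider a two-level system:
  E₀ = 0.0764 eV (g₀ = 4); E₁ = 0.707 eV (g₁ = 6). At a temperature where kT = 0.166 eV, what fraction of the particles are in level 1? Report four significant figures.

0.03250

Eᵢ/kT = 0.460241, 4.25904.
Z = Σ gᵢe^(−Eᵢ/kT) = 4·e^(−0.460241) + 6·e^(−4.25904) = 2.52453 + 0.0848152 = 2.60935.
P₁ = g₁ e^(−E₁/kT) / Z = 0.0848152/2.60935 = 0.03250.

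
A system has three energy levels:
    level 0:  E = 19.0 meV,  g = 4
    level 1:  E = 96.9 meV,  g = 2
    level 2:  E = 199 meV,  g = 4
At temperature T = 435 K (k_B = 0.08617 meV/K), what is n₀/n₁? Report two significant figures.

16

k_BT = 0.08617 × 435 K = 37.48 meV.
n₀/n₁ = (g₀/g₁) exp[−(E₀−E₁)/kT] = (4/2) × exp(−(-77.9 meV)/(37.48 meV)) = (4/2) × exp(2.078) = 16.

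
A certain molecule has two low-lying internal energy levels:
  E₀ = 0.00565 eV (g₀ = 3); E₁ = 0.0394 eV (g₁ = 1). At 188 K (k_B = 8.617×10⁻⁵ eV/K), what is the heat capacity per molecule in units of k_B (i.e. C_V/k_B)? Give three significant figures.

k_BT = 8.617×10⁻⁵ × 188 K = 0.016200 eV.
Eᵢ/kT = 0.34877, 2.4321.
Z = Σ gᵢe^(−Eᵢ/kT) = 3·e^(−0.34877) + 1·e^(−2.4321) = 2.1167 + 0.087852 = 2.2046.
⟨E⟩ = 0.0069948 eV, ⟨E²⟩ = 0.000092510 eV².
C_V/k_B = (⟨E²⟩ − ⟨E⟩²)/(kT)² = (0.000092510 − 0.000048927)/0.00026244 = 0.166.

0.166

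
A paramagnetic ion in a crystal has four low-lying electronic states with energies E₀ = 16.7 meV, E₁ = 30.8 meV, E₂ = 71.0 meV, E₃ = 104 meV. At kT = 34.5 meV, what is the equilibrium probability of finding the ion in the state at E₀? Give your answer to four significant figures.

0.5125

Eᵢ/kT = 0.484058, 0.892754, 2.05797, 3.01449.
Z = Σ e^(−Eᵢ/kT) = e^(−0.484058) + e^(−0.892754) + e^(−2.05797) + e^(−3.01449) = 0.616277 + 0.409526 + 0.127713 + 0.0490709 = 1.20259.
P₀ = e^(−E₀/kT) / Z = 0.616277/1.20259 = 0.5125.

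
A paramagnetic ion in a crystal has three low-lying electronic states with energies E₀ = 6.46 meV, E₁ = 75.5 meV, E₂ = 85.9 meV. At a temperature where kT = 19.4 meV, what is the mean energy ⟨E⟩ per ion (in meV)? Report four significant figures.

9.607 meV

Eᵢ/kT = 0.332990, 3.89175, 4.42784.
Z = Σ e^(−Eᵢ/kT) = e^(−0.332990) + e^(−3.89175) + e^(−4.42784) = 0.716777 + 0.0204096 + 0.0119403 = 0.749127.
⟨E⟩ = Σ Eᵢ e^(−Eᵢ/kT) / Z = (6.46·0.716777 + 75.5·0.0204096 + 85.9·0.0119403) / 0.749127 = 9.607 meV.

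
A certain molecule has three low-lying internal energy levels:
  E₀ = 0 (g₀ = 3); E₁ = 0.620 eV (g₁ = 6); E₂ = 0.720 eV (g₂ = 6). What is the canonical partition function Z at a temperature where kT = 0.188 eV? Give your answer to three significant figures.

Eᵢ/kT = 0, 3.2979, 3.8298.
Z = Σ gᵢe^(−Eᵢ/kT) = 3·e^(−0) + 6·e^(−3.2979) + 6·e^(−3.8298) = 3.0000 + 0.22176 + 0.13028 = 3.3520.

Z = 3.35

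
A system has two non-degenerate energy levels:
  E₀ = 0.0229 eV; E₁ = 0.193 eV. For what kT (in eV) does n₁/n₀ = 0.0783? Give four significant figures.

0.06678 eV

n₁/n₀ = exp[−(E₁−E₀)/kT] = 0.0783.
⇒ (E₁−E₀)/kT = ln(1/0.0783) = ln(12.7714) = 2.54721.
kT = 0.1701 eV / 2.54721 = 0.06678 eV.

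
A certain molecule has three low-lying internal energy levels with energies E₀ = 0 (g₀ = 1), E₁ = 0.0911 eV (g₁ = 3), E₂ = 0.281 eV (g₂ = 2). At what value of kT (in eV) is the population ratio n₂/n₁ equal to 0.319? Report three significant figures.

n₂/n₁ = (g₂/g₁) exp[−(E₂−E₁)/kT] = 0.319.
⇒ (E₂−E₁)/kT = ln((2/3)/0.319) = ln(2.0899) = 0.73712.
kT = 0.1899 eV / 0.73712 = 0.258 eV.

0.258 eV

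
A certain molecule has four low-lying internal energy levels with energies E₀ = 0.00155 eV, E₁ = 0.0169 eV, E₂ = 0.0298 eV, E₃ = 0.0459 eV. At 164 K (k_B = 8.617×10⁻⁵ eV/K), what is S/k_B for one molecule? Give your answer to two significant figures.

k_BT = 8.617×10⁻⁵ × 164 K = 0.01413 eV.
Eᵢ/kT = 0.1097, 1.196, 2.109, 3.248.
Z = Σ e^(−Eᵢ/kT) = e^(−0.1097) + e^(−1.196) + e^(−2.109) + e^(−3.248) = 0.8961 + 0.3024 + 0.1214 + 0.03885 = 1.359.
⟨E⟩ = Σ EᵢPᵢ = 0.008757 eV.
S/k_B = ln Z + ⟨E⟩/kT = ln(1.359) + 0.008757/0.01413 = 0.3067 + 0.6197 = 0.93.

0.93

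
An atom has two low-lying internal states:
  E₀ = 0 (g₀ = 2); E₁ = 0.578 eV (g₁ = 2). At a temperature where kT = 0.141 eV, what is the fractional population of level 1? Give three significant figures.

Eᵢ/kT = 0, 4.0993.
Z = Σ gᵢe^(−Eᵢ/kT) = 2·e^(−0) + 2·e^(−4.0993) = 2.0000 + 0.033169 = 2.0332.
P₁ = g₁ e^(−E₁/kT) / Z = 0.033169/2.0332 = 0.0163.

0.0163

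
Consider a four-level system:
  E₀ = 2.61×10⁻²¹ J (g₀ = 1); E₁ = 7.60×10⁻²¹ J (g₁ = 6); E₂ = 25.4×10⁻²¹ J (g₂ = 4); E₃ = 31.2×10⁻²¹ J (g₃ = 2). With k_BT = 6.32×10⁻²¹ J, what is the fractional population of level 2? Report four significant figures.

0.02818

Eᵢ/kT = 0.412975, 1.20253, 4.01899, 4.93671.
Z = Σ gᵢe^(−Eᵢ/kT) = 1·e^(−0.412975) + 6·e^(−1.20253) + 4·e^(−4.01899) + 2·e^(−4.93671) = 0.661679 + 1.80260 + 0.0718844 + 0.0143564 = 2.55052.
P₂ = g₂ e^(−E₂/kT) / Z = 0.0718844/2.55052 = 0.02818.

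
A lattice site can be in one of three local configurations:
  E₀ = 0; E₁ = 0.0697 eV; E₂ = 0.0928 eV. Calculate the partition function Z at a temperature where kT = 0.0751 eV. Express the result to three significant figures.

Eᵢ/kT = 0, 0.92810, 1.2357.
Z = Σ e^(−Eᵢ/kT) = e^(−0) + e^(−0.92810) + e^(−1.2357) = 1.0000 + 0.39530 + 0.29063 = 1.6859.

Z = 1.69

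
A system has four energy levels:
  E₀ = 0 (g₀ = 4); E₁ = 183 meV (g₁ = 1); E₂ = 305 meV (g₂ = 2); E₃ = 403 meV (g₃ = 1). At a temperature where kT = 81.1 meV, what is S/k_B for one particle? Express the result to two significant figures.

1.5

Eᵢ/kT = 0, 2.256, 3.761, 4.969.
Z = Σ gᵢe^(−Eᵢ/kT) = 4·e^(−0) + 1·e^(−2.256) + 2·e^(−3.761) + 1·e^(−4.969) = 4.000 + 0.1048 + 0.04652 + 0.006950 = 4.158.
⟨E⟩ = Σ EᵢPᵢ = 8.698 meV.
S/k_B = ln Z + ⟨E⟩/kT = ln(4.158) + 8.698/81.1 = 1.425 + 0.1073 = 1.5.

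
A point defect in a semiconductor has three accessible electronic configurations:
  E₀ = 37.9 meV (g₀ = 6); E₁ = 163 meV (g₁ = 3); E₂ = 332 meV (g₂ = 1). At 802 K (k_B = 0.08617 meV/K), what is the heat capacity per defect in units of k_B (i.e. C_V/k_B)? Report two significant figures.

k_BT = 0.08617 × 802 K = 69.11 meV.
Eᵢ/kT = 0.5484, 2.359, 4.804.
Z = Σ gᵢe^(−Eᵢ/kT) = 6·e^(−0.5484) + 3·e^(−2.359) + 1·e^(−4.804) = 3.467 + 0.2835 + 0.008197 = 3.759.
⟨E⟩ = 47.97 meV, ⟨E²⟩ = 3569 meV².
C_V/k_B = (⟨E²⟩ − ⟨E⟩²)/(kT)² = (3569 − 2301)/4776 = 0.27.

0.27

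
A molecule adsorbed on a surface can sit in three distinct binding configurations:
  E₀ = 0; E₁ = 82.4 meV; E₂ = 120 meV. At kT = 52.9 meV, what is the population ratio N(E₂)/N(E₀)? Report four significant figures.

n₂/n₀ = exp[−(E₂−E₀)/kT] = exp(−(120 meV)/(52.9 meV)) = exp(-2.26843) = 0.1035.

0.1035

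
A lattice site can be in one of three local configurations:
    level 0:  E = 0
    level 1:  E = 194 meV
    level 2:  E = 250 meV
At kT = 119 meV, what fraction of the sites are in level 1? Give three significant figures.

Eᵢ/kT = 0, 1.6303, 2.1008.
Z = Σ e^(−Eᵢ/kT) = e^(−0) + e^(−1.6303) + e^(−2.1008) = 1.0000 + 0.19587 + 0.12236 = 1.3182.
P₁ = e^(−E₁/kT) / Z = 0.19587/1.3182 = 0.149.

0.149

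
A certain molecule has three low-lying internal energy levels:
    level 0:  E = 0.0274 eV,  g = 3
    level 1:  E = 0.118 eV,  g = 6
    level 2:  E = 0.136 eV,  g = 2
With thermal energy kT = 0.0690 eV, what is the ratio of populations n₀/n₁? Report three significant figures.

1.86

n₀/n₁ = (g₀/g₁) exp[−(E₀−E₁)/kT] = (3/6) × exp(−(-0.0906 eV)/(0.0690 eV)) = (3/6) × exp(1.3130) = 1.86.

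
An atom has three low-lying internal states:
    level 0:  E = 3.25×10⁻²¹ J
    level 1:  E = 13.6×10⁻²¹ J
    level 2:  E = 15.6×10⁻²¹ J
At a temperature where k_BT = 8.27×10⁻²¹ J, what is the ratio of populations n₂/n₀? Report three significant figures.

n₂/n₀ = exp[−(E₂−E₀)/kT] = exp(−(12.35 ×10⁻²¹ J)/(8.27 ×10⁻²¹ J)) = exp(-1.4933) = 0.225.

0.225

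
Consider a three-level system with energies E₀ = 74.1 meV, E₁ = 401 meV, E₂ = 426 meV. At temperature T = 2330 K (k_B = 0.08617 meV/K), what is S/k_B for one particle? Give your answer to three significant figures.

0.770

k_BT = 0.08617 × 2330 K = 200.78 meV.
Eᵢ/kT = 0.36906, 1.9972, 2.1217.
Z = Σ e^(−Eᵢ/kT) = e^(−0.36906) + e^(−1.9972) + e^(−2.1217) = 0.69138 + 0.13571 + 0.11983 = 0.94692.
⟨E⟩ = Σ EᵢPᵢ = 165.48 meV.
S/k_B = ln Z + ⟨E⟩/kT = ln(0.94692) + 165.48/200.78 = -0.054541 + 0.82419 = 0.770.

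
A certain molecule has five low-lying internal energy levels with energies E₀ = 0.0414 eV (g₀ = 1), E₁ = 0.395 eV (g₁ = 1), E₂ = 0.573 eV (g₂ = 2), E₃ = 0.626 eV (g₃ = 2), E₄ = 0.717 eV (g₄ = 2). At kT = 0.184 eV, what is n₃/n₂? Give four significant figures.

0.7497

n₃/n₂ = (g₃/g₂) exp[−(E₃−E₂)/kT] = (2/2) × exp(−(0.053 eV)/(0.184 eV)) = (2/2) × exp(-0.288043) = 0.7497.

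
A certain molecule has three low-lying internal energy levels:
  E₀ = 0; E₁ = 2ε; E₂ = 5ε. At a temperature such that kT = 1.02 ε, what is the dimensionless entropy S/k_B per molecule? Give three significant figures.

Eᵢ/kT = 0, 1.9608, 4.9020.
Z = Σ e^(−Eᵢ/kT) = e^(−0) + e^(−1.9608) + e^(−4.9020) = 1.0000 + 0.14075 + 0.0074317 = 1.1482.
⟨E⟩ = Σ EᵢPᵢ = 0.27753 ε.
S/k_B = ln Z + ⟨E⟩/kT = ln(1.1482) + 0.27753/1.02 = 0.13820 + 0.27209 = 0.410.

0.410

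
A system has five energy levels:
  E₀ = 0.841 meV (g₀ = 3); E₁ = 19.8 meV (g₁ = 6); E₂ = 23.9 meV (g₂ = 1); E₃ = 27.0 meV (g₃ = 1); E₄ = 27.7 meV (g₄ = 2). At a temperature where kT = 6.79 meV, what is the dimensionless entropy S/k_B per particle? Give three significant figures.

1.64

Eᵢ/kT = 0.12386, 2.9161, 3.5199, 3.9764, 4.0795.
Z = Σ gᵢe^(−Eᵢ/kT) = 3·e^(−0.12386) + 6·e^(−2.9161) + 1·e^(−3.5199) + 1·e^(−3.9764) + 2·e^(−4.0795) = 2.6505 + 0.32487 + 0.029602 + 0.018753 + 0.033832 = 3.0576.
⟨E⟩ = Σ EᵢPᵢ = 3.5363 meV.
S/k_B = ln Z + ⟨E⟩/kT = ln(3.0576) + 3.5363/6.79 = 1.1176 + 0.52081 = 1.64.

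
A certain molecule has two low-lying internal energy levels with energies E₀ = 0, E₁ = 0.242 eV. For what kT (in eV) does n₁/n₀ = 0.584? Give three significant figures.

n₁/n₀ = exp[−(E₁−E₀)/kT] = 0.584.
⇒ (E₁−E₀)/kT = ln(1/0.584) = ln(1.7123) = 0.53784.
kT = 0.242 eV / 0.53784 = 0.450 eV.

0.450 eV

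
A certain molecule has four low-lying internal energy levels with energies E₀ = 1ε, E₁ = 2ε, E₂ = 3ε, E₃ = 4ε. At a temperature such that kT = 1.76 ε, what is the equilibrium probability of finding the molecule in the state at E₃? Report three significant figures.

0.0879

Eᵢ/kT = 0.56818, 1.1364, 1.7045, 2.2727.
Z = Σ e^(−Eᵢ/kT) = e^(−0.56818) + e^(−1.1364) + e^(−1.7045) + e^(−2.2727) = 0.56656 + 0.32097 + 0.18186 + 0.10303 = 1.1724.
P₃ = e^(−E₃/kT) / Z = 0.10303/1.1724 = 0.0879.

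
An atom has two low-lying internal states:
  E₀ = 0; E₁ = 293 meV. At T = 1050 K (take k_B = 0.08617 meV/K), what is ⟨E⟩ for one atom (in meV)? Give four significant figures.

11.06 meV

k_BT = 0.08617 × 1050 K = 90.4785 meV.
Eᵢ/kT = 0, 3.23834.
Z = Σ e^(−Eᵢ/kT) = e^(−0) + e^(−3.23834) = 1.00000 + 0.0392290 = 1.03923.
⟨E⟩ = Σ Eᵢ e^(−Eᵢ/kT) / Z = (0·1.00000 + 293·0.0392290) / 1.03923 = 11.06 meV.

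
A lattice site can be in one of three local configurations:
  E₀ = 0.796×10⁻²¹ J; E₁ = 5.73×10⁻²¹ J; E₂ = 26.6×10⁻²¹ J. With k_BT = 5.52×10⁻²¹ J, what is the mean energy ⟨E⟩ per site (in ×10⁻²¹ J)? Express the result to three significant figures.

Eᵢ/kT = 0.14420, 1.0380, 4.8188.
Z = Σ e^(−Eᵢ/kT) = e^(−0.14420) + e^(−1.0380) + e^(−4.8188) = 0.86571 + 0.35416 + 0.0080765 = 1.2279.
⟨E⟩ = Σ Eᵢ e^(−Eᵢ/kT) / Z = (0.796·0.86571 + 5.73·0.35416 + 26.6·0.0080765) / 1.2279 = 2.39 ×10⁻²¹ J.

2.39 ×10⁻²¹ J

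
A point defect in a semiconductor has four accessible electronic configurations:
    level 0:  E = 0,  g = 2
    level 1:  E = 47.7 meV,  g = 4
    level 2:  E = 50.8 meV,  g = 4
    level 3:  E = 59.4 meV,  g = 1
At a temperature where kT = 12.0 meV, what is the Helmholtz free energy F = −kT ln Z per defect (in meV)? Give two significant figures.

Eᵢ/kT = 0, 3.975, 4.233, 4.950.
Z = Σ gᵢe^(−Eᵢ/kT) = 2·e^(−0) + 4·e^(−3.975) + 4·e^(−4.233) + 1·e^(−4.950) = 2.000 + 0.07512 + 0.05804 + 0.007083 = 2.140.
F = −kT ln Z = −12.0 × ln(2.140) = −12.0 × 0.7608 = -9.1 meV.

-9.1 meV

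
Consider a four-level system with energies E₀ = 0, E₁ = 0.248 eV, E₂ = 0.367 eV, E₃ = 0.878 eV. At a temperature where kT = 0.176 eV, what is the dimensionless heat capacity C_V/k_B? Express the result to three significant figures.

Eᵢ/kT = 0, 1.4091, 2.0852, 4.9886.
Z = Σ e^(−Eᵢ/kT) = e^(−0) + e^(−1.4091) + e^(−2.0852) + e^(−4.9886) = 1.0000 + 0.24436 + 0.12428 + 0.0068152 = 1.3755.
⟨E⟩ = 0.081567 eV, ⟨E²⟩ = 0.026915 eV².
C_V/k_B = (⟨E²⟩ − ⟨E⟩²)/(kT)² = (0.026915 − 0.0066532)/0.030976 = 0.654.

0.654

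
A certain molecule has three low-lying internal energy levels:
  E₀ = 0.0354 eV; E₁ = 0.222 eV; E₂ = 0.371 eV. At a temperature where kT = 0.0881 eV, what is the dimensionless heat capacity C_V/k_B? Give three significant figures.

Eᵢ/kT = 0.40182, 2.5199, 4.2111.
Z = Σ e^(−Eᵢ/kT) = e^(−0.40182) + e^(−2.5199) + e^(−4.2111) = 0.66910 + 0.080468 + 0.014830 = 0.76440.
⟨E⟩ = 0.061554 eV, ⟨E²⟩ = 0.0089554 eV².
C_V/k_B = (⟨E²⟩ − ⟨E⟩²)/(kT)² = (0.0089554 − 0.0037889)/0.0077616 = 0.666.

0.666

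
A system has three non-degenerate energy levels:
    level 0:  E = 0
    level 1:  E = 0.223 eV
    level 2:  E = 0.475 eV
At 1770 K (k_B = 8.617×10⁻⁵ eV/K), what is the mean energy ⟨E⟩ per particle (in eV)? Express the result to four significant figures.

0.05703 eV

k_BT = 8.617×10⁻⁵ × 1770 K = 0.152521 eV.
Eᵢ/kT = 0, 1.46209, 3.11433.
Z = Σ e^(−Eᵢ/kT) = e^(−0) + e^(−1.46209) + e^(−3.11433) = 1.00000 + 0.231751 + 0.0444083 = 1.27616.
⟨E⟩ = Σ Eᵢ e^(−Eᵢ/kT) / Z = (0·1.00000 + 0.223·0.231751 + 0.475·0.0444083) / 1.27616 = 0.05703 eV.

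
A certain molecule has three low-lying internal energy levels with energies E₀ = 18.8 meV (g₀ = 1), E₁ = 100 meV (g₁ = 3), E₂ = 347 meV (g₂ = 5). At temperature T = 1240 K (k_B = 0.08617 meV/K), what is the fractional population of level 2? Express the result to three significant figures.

0.0880

k_BT = 0.08617 × 1240 K = 106.85 meV.
Eᵢ/kT = 0.17595, 0.93589, 3.2475.
Z = Σ gᵢe^(−Eᵢ/kT) = 1·e^(−0.17595) + 3·e^(−0.93589) + 5·e^(−3.2475) = 0.83866 + 1.1767 + 0.19436 = 2.2097.
P₂ = g₂ e^(−E₂/kT) / Z = 0.19436/2.2097 = 0.0880.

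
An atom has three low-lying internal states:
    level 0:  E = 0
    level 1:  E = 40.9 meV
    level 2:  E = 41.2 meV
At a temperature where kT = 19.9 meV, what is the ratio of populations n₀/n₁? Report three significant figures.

n₀/n₁ = exp[−(E₀−E₁)/kT] = exp(−(-40.9 meV)/(19.9 meV)) = exp(2.0553) = 7.81.

7.81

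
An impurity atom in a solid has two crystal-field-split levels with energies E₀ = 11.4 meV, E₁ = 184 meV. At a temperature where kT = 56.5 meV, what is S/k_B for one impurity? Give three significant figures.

0.184

Eᵢ/kT = 0.20177, 3.2566.
Z = Σ e^(−Eᵢ/kT) = e^(−0.20177) + e^(−3.2566) = 0.81728 + 0.038519 = 0.85580.
⟨E⟩ = Σ EᵢPᵢ = 19.169 meV.
S/k_B = ln Z + ⟨E⟩/kT = ln(0.85580) + 19.169/56.5 = -0.15572 + 0.33927 = 0.184.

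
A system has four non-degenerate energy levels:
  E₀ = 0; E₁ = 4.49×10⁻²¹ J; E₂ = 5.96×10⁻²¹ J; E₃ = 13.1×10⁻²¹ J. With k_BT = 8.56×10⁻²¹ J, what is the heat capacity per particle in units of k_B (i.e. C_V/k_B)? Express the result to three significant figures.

0.211

Eᵢ/kT = 0, 0.52453, 0.69626, 1.5304.
Z = Σ e^(−Eᵢ/kT) = e^(−0) + e^(−0.52453) + e^(−0.69626) + e^(−1.5304) = 1.0000 + 0.59183 + 0.49845 + 0.21645 = 2.3067.
⟨E⟩ = 3.6691, ⟨E²⟩ = 28.951.
C_V/k_B = (⟨E²⟩ − ⟨E⟩²)/(kT)² = (28.951 − 13.462)/73.274 = 0.211.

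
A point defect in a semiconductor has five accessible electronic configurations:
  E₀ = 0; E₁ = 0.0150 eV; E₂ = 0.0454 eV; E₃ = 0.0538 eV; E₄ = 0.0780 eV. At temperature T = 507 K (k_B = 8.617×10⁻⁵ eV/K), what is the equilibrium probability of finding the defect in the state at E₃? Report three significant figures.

k_BT = 8.617×10⁻⁵ × 507 K = 0.043688 eV.
Eᵢ/kT = 0, 0.34334, 1.0392, 1.2315, 1.7854.
Z = Σ e^(−Eᵢ/kT) = e^(−0) + e^(−0.34334) + e^(−1.0392) + e^(−1.2315) + e^(−1.7854) = 1.0000 + 0.70940 + 0.35374 + 0.29185 + 0.16773 = 2.5227.
P₃ = e^(−E₃/kT) / Z = 0.29185/2.5227 = 0.116.

0.116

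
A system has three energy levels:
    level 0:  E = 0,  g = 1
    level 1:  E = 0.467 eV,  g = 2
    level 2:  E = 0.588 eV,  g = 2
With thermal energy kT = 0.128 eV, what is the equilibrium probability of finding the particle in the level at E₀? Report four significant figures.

Eᵢ/kT = 0, 3.64844, 4.59375.
Z = Σ gᵢe^(−Eᵢ/kT) = 1·e^(−0) + 2·e^(−3.64844) + 2·e^(−4.59375) = 1.00000 + 0.0520634 + 0.0202297 = 1.07229.
P₀ = g₀ e^(−E₀/kT) / Z = 1.00000/1.07229 = 0.9326.

0.9326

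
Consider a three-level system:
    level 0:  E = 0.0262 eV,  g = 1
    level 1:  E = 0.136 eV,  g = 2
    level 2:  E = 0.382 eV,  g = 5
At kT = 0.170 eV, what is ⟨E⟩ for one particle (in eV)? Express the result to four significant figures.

Eᵢ/kT = 0.154118, 0.800000, 2.24706.
Z = Σ gᵢe^(−Eᵢ/kT) = 1·e^(−0.154118) + 2·e^(−0.800000) + 5·e^(−2.24706) = 0.857171 + 0.898658 + 0.528548 = 2.28438.
⟨E⟩ = Σ Eᵢ gᵢe^(−Eᵢ/kT) / Z = (0.0262·0.857171 + 0.136·0.898658 + 0.382·0.528548) / 2.28438 = 0.1517 eV.

0.1517 eV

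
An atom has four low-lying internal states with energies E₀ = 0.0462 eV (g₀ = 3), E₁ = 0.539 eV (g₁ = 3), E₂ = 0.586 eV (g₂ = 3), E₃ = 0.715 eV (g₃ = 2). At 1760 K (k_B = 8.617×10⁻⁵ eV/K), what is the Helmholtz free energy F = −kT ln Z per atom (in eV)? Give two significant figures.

-0.13 eV

k_BT = 8.617×10⁻⁵ × 1760 K = 0.1517 eV.
Eᵢ/kT = 0.3045, 3.553, 3.863, 4.713.
Z = Σ gᵢe^(−Eᵢ/kT) = 3·e^(−0.3045) + 3·e^(−3.553) + 3·e^(−3.863) + 2·e^(−4.713) = 2.212 + 0.08592 + 0.06301 + 0.01796 = 2.379.
F = −kT ln Z = −0.1517 × ln(2.379) = −0.1517 × 0.8667 = -0.13 eV.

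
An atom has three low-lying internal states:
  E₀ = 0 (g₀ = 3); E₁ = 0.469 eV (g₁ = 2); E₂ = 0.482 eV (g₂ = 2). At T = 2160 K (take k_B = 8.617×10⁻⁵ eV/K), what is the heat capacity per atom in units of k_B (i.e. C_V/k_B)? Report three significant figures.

0.555

k_BT = 8.617×10⁻⁵ × 2160 K = 0.18613 eV.
Eᵢ/kT = 0, 2.5197, 2.5896.
Z = Σ gᵢe^(−Eᵢ/kT) = 3·e^(−0) + 2·e^(−2.5197) + 2·e^(−2.5896) = 3.0000 + 0.16097 + 0.15010 = 3.3111.
⟨E⟩ = 0.044651 eV, ⟨E²⟩ = 0.021225 eV².
C_V/k_B = (⟨E²⟩ − ⟨E⟩²)/(kT)² = (0.021225 − 0.0019937)/0.034644 = 0.555.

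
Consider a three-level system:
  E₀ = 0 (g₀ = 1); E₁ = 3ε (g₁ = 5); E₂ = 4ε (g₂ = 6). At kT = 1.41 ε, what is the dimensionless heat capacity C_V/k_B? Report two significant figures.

Eᵢ/kT = 0, 2.128, 2.837.
Z = Σ gᵢe^(−Eᵢ/kT) = 1·e^(−0) + 5·e^(−2.128) + 6·e^(−2.837) = 1.000 + 0.5954 + 0.3516 = 1.947.
⟨E⟩ = 1.640 ε, ⟨E²⟩ = 5.642 ε².
C_V/k_B = (⟨E²⟩ − ⟨E⟩²)/(kT)² = (5.642 − 2.690)/1.988 = 1.5.

1.5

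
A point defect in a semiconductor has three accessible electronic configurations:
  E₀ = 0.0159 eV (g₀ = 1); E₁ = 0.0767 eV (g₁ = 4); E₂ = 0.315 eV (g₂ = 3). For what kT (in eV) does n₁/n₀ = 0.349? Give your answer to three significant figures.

0.0249 eV

n₁/n₀ = (g₁/g₀) exp[−(E₁−E₀)/kT] = 0.349.
⇒ (E₁−E₀)/kT = ln((4/1)/0.349) = ln(11.461) = 2.4389.
kT = 0.0608 eV / 2.4389 = 0.0249 eV.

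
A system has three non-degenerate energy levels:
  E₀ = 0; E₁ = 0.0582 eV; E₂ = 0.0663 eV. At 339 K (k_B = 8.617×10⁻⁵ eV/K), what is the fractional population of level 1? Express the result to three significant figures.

k_BT = 8.617×10⁻⁵ × 339 K = 0.029212 eV.
Eᵢ/kT = 0, 1.9923, 2.2696.
Z = Σ e^(−Eᵢ/kT) = e^(−0) + e^(−1.9923) + e^(−2.2696) = 1.0000 + 0.13638 + 0.10335 = 1.2397.
P₁ = e^(−E₁/kT) / Z = 0.13638/1.2397 = 0.110.

0.110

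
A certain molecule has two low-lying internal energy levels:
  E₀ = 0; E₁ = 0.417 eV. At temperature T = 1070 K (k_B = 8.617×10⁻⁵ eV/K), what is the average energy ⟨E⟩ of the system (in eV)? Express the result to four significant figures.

0.004480 eV

k_BT = 8.617×10⁻⁵ × 1070 K = 0.0922019 eV.
Eᵢ/kT = 0, 4.52268.
Z = Σ e^(−Eᵢ/kT) = e^(−0) + e^(−4.52268) = 1.00000 + 0.0108599 = 1.01086.
⟨E⟩ = Σ Eᵢ e^(−Eᵢ/kT) / Z = (0·1.00000 + 0.417·0.0108599) / 1.01086 = 0.004480 eV.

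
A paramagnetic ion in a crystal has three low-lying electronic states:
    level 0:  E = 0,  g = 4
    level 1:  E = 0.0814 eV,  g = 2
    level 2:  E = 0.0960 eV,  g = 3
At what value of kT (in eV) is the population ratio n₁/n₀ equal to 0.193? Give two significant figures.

n₁/n₀ = (g₁/g₀) exp[−(E₁−E₀)/kT] = 0.193.
⇒ (E₁−E₀)/kT = ln((2/4)/0.193) = ln(2.591) = 0.9520.
kT = 0.0814 eV / 0.9520 = 0.086 eV.

0.086 eV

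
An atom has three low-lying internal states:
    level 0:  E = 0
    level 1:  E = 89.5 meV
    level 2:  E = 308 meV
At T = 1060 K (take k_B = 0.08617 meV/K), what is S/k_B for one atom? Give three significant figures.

0.686

k_BT = 0.08617 × 1060 K = 91.340 meV.
Eᵢ/kT = 0, 0.97986, 3.3720.
Z = Σ e^(−Eᵢ/kT) = e^(−0) + e^(−0.97986) + e^(−3.3720) = 1.0000 + 0.37536 + 0.034321 = 1.4097.
⟨E⟩ = Σ EᵢPᵢ = 31.330 meV.
S/k_B = ln Z + ⟨E⟩/kT = ln(1.4097) + 31.330/91.340 = 0.34338 + 0.34300 = 0.686.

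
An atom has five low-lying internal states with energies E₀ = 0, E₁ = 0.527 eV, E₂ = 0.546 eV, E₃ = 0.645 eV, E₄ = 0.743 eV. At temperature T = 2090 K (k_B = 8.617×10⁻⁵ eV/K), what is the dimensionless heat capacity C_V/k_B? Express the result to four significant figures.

1.171

k_BT = 8.617×10⁻⁵ × 2090 K = 0.180095 eV.
Eᵢ/kT = 0, 2.92623, 3.03173, 3.58144, 4.12560.
Z = Σ e^(−Eᵢ/kT) = e^(−0) + e^(−2.92623) + e^(−3.03173) + e^(−3.58144) + e^(−4.12560) = 1.00000 + 0.0535987 + 0.0482321 + 0.0278356 + 0.0161538 = 1.14582.
⟨E⟩ = 0.0737790 eV, ⟨E²⟩ = 0.0434297 eV².
C_V/k_B = (⟨E²⟩ − ⟨E⟩²)/(kT)² = (0.0434297 − 0.00544334)/0.0324342 = 1.171.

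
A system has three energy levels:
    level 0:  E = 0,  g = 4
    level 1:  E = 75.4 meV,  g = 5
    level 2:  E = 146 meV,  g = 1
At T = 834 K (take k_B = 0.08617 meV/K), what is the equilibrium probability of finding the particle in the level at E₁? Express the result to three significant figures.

k_BT = 0.08617 × 834 K = 71.866 meV.
Eᵢ/kT = 0, 1.0492, 2.0316.
Z = Σ gᵢe^(−Eᵢ/kT) = 4·e^(−0) + 5·e^(−1.0492) + 1·e^(−2.0316) = 4.0000 + 1.7511 + 0.13113 = 5.8822.
P₁ = g₁ e^(−E₁/kT) / Z = 1.7511/5.8822 = 0.298.

0.298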